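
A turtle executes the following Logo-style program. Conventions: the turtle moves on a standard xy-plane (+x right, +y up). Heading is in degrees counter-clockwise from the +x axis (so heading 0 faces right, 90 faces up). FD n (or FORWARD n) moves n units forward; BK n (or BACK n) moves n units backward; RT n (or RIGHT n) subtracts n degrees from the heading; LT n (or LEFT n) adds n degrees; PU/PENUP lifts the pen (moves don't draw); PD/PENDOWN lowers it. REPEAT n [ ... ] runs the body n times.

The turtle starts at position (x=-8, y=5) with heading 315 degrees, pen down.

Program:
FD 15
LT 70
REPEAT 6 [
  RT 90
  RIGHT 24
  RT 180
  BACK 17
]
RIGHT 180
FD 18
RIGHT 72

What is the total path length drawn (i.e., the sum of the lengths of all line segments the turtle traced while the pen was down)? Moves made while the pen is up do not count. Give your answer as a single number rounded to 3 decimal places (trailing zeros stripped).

Executing turtle program step by step:
Start: pos=(-8,5), heading=315, pen down
FD 15: (-8,5) -> (2.607,-5.607) [heading=315, draw]
LT 70: heading 315 -> 25
REPEAT 6 [
  -- iteration 1/6 --
  RT 90: heading 25 -> 295
  RT 24: heading 295 -> 271
  RT 180: heading 271 -> 91
  BK 17: (2.607,-5.607) -> (2.903,-22.604) [heading=91, draw]
  -- iteration 2/6 --
  RT 90: heading 91 -> 1
  RT 24: heading 1 -> 337
  RT 180: heading 337 -> 157
  BK 17: (2.903,-22.604) -> (18.552,-29.246) [heading=157, draw]
  -- iteration 3/6 --
  RT 90: heading 157 -> 67
  RT 24: heading 67 -> 43
  RT 180: heading 43 -> 223
  BK 17: (18.552,-29.246) -> (30.985,-17.652) [heading=223, draw]
  -- iteration 4/6 --
  RT 90: heading 223 -> 133
  RT 24: heading 133 -> 109
  RT 180: heading 109 -> 289
  BK 17: (30.985,-17.652) -> (25.45,-1.579) [heading=289, draw]
  -- iteration 5/6 --
  RT 90: heading 289 -> 199
  RT 24: heading 199 -> 175
  RT 180: heading 175 -> 355
  BK 17: (25.45,-1.579) -> (8.515,-0.097) [heading=355, draw]
  -- iteration 6/6 --
  RT 90: heading 355 -> 265
  RT 24: heading 265 -> 241
  RT 180: heading 241 -> 61
  BK 17: (8.515,-0.097) -> (0.273,-14.966) [heading=61, draw]
]
RT 180: heading 61 -> 241
FD 18: (0.273,-14.966) -> (-8.453,-30.709) [heading=241, draw]
RT 72: heading 241 -> 169
Final: pos=(-8.453,-30.709), heading=169, 8 segment(s) drawn

Segment lengths:
  seg 1: (-8,5) -> (2.607,-5.607), length = 15
  seg 2: (2.607,-5.607) -> (2.903,-22.604), length = 17
  seg 3: (2.903,-22.604) -> (18.552,-29.246), length = 17
  seg 4: (18.552,-29.246) -> (30.985,-17.652), length = 17
  seg 5: (30.985,-17.652) -> (25.45,-1.579), length = 17
  seg 6: (25.45,-1.579) -> (8.515,-0.097), length = 17
  seg 7: (8.515,-0.097) -> (0.273,-14.966), length = 17
  seg 8: (0.273,-14.966) -> (-8.453,-30.709), length = 18
Total = 135

Answer: 135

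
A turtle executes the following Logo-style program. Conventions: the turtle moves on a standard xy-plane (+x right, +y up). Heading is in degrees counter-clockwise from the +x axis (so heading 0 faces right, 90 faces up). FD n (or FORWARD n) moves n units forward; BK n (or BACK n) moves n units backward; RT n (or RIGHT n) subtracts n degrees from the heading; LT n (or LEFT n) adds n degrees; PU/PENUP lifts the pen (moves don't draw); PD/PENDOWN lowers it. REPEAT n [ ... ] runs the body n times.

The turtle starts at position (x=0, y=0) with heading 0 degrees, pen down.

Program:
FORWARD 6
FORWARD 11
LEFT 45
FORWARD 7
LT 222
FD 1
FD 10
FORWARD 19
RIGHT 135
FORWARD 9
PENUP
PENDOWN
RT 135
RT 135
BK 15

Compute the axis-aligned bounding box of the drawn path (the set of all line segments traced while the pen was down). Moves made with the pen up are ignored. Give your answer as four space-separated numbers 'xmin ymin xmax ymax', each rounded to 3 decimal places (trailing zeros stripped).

Executing turtle program step by step:
Start: pos=(0,0), heading=0, pen down
FD 6: (0,0) -> (6,0) [heading=0, draw]
FD 11: (6,0) -> (17,0) [heading=0, draw]
LT 45: heading 0 -> 45
FD 7: (17,0) -> (21.95,4.95) [heading=45, draw]
LT 222: heading 45 -> 267
FD 1: (21.95,4.95) -> (21.897,3.951) [heading=267, draw]
FD 10: (21.897,3.951) -> (21.374,-6.035) [heading=267, draw]
FD 19: (21.374,-6.035) -> (20.38,-25.009) [heading=267, draw]
RT 135: heading 267 -> 132
FD 9: (20.38,-25.009) -> (14.357,-18.321) [heading=132, draw]
PU: pen up
PD: pen down
RT 135: heading 132 -> 357
RT 135: heading 357 -> 222
BK 15: (14.357,-18.321) -> (25.505,-8.284) [heading=222, draw]
Final: pos=(25.505,-8.284), heading=222, 8 segment(s) drawn

Segment endpoints: x in {0, 6, 14.357, 17, 20.38, 21.374, 21.897, 21.95, 25.505}, y in {-25.009, -18.321, -8.284, -6.035, 0, 3.951, 4.95}
xmin=0, ymin=-25.009, xmax=25.505, ymax=4.95

Answer: 0 -25.009 25.505 4.95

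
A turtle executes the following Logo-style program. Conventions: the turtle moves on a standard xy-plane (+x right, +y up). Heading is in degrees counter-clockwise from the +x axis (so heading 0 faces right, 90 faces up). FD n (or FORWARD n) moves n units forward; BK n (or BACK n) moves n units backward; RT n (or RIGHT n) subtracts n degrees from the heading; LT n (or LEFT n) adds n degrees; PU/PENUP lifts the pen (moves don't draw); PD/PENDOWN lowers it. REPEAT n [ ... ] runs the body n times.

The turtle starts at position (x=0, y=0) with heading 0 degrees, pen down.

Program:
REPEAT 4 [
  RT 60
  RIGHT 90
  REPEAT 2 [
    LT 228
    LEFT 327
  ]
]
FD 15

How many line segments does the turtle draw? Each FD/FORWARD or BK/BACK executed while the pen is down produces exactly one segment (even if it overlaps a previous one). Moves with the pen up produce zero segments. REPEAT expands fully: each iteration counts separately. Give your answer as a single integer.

Answer: 1

Derivation:
Executing turtle program step by step:
Start: pos=(0,0), heading=0, pen down
REPEAT 4 [
  -- iteration 1/4 --
  RT 60: heading 0 -> 300
  RT 90: heading 300 -> 210
  REPEAT 2 [
    -- iteration 1/2 --
    LT 228: heading 210 -> 78
    LT 327: heading 78 -> 45
    -- iteration 2/2 --
    LT 228: heading 45 -> 273
    LT 327: heading 273 -> 240
  ]
  -- iteration 2/4 --
  RT 60: heading 240 -> 180
  RT 90: heading 180 -> 90
  REPEAT 2 [
    -- iteration 1/2 --
    LT 228: heading 90 -> 318
    LT 327: heading 318 -> 285
    -- iteration 2/2 --
    LT 228: heading 285 -> 153
    LT 327: heading 153 -> 120
  ]
  -- iteration 3/4 --
  RT 60: heading 120 -> 60
  RT 90: heading 60 -> 330
  REPEAT 2 [
    -- iteration 1/2 --
    LT 228: heading 330 -> 198
    LT 327: heading 198 -> 165
    -- iteration 2/2 --
    LT 228: heading 165 -> 33
    LT 327: heading 33 -> 0
  ]
  -- iteration 4/4 --
  RT 60: heading 0 -> 300
  RT 90: heading 300 -> 210
  REPEAT 2 [
    -- iteration 1/2 --
    LT 228: heading 210 -> 78
    LT 327: heading 78 -> 45
    -- iteration 2/2 --
    LT 228: heading 45 -> 273
    LT 327: heading 273 -> 240
  ]
]
FD 15: (0,0) -> (-7.5,-12.99) [heading=240, draw]
Final: pos=(-7.5,-12.99), heading=240, 1 segment(s) drawn
Segments drawn: 1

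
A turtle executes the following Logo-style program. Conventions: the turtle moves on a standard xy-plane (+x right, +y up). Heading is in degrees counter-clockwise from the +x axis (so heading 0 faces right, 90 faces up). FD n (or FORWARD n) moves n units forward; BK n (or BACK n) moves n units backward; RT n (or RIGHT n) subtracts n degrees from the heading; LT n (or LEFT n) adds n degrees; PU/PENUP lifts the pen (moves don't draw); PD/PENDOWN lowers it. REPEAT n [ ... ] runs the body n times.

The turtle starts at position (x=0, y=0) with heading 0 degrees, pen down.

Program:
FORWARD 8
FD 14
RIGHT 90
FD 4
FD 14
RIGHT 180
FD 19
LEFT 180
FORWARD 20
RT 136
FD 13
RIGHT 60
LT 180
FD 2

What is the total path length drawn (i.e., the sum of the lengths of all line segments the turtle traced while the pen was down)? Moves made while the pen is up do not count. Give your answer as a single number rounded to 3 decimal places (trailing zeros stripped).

Answer: 94

Derivation:
Executing turtle program step by step:
Start: pos=(0,0), heading=0, pen down
FD 8: (0,0) -> (8,0) [heading=0, draw]
FD 14: (8,0) -> (22,0) [heading=0, draw]
RT 90: heading 0 -> 270
FD 4: (22,0) -> (22,-4) [heading=270, draw]
FD 14: (22,-4) -> (22,-18) [heading=270, draw]
RT 180: heading 270 -> 90
FD 19: (22,-18) -> (22,1) [heading=90, draw]
LT 180: heading 90 -> 270
FD 20: (22,1) -> (22,-19) [heading=270, draw]
RT 136: heading 270 -> 134
FD 13: (22,-19) -> (12.969,-9.649) [heading=134, draw]
RT 60: heading 134 -> 74
LT 180: heading 74 -> 254
FD 2: (12.969,-9.649) -> (12.418,-11.571) [heading=254, draw]
Final: pos=(12.418,-11.571), heading=254, 8 segment(s) drawn

Segment lengths:
  seg 1: (0,0) -> (8,0), length = 8
  seg 2: (8,0) -> (22,0), length = 14
  seg 3: (22,0) -> (22,-4), length = 4
  seg 4: (22,-4) -> (22,-18), length = 14
  seg 5: (22,-18) -> (22,1), length = 19
  seg 6: (22,1) -> (22,-19), length = 20
  seg 7: (22,-19) -> (12.969,-9.649), length = 13
  seg 8: (12.969,-9.649) -> (12.418,-11.571), length = 2
Total = 94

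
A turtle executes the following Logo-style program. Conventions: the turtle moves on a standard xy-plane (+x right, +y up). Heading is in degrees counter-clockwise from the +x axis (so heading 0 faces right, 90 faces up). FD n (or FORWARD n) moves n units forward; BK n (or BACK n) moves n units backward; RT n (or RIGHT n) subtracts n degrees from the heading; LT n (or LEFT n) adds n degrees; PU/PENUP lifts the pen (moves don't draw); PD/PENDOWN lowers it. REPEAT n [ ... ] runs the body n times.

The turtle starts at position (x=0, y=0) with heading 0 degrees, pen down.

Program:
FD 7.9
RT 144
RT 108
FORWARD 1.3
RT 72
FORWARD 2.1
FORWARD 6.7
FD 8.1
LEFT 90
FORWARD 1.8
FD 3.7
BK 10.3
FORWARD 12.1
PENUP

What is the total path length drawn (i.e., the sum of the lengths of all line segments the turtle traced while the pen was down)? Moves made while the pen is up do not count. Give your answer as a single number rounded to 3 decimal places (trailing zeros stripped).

Answer: 54

Derivation:
Executing turtle program step by step:
Start: pos=(0,0), heading=0, pen down
FD 7.9: (0,0) -> (7.9,0) [heading=0, draw]
RT 144: heading 0 -> 216
RT 108: heading 216 -> 108
FD 1.3: (7.9,0) -> (7.498,1.236) [heading=108, draw]
RT 72: heading 108 -> 36
FD 2.1: (7.498,1.236) -> (9.197,2.471) [heading=36, draw]
FD 6.7: (9.197,2.471) -> (14.618,6.409) [heading=36, draw]
FD 8.1: (14.618,6.409) -> (21.171,11.17) [heading=36, draw]
LT 90: heading 36 -> 126
FD 1.8: (21.171,11.17) -> (20.113,12.626) [heading=126, draw]
FD 3.7: (20.113,12.626) -> (17.938,15.62) [heading=126, draw]
BK 10.3: (17.938,15.62) -> (23.992,7.287) [heading=126, draw]
FD 12.1: (23.992,7.287) -> (16.88,17.076) [heading=126, draw]
PU: pen up
Final: pos=(16.88,17.076), heading=126, 9 segment(s) drawn

Segment lengths:
  seg 1: (0,0) -> (7.9,0), length = 7.9
  seg 2: (7.9,0) -> (7.498,1.236), length = 1.3
  seg 3: (7.498,1.236) -> (9.197,2.471), length = 2.1
  seg 4: (9.197,2.471) -> (14.618,6.409), length = 6.7
  seg 5: (14.618,6.409) -> (21.171,11.17), length = 8.1
  seg 6: (21.171,11.17) -> (20.113,12.626), length = 1.8
  seg 7: (20.113,12.626) -> (17.938,15.62), length = 3.7
  seg 8: (17.938,15.62) -> (23.992,7.287), length = 10.3
  seg 9: (23.992,7.287) -> (16.88,17.076), length = 12.1
Total = 54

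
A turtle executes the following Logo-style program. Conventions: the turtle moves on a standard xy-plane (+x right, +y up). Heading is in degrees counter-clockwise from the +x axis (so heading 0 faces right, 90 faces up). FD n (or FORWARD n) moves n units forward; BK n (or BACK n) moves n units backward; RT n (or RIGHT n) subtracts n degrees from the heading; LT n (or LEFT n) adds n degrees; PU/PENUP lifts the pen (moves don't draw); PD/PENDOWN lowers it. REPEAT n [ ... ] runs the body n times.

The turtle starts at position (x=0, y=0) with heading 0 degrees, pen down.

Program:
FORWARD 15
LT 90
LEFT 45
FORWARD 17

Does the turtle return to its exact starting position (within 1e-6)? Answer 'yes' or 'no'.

Executing turtle program step by step:
Start: pos=(0,0), heading=0, pen down
FD 15: (0,0) -> (15,0) [heading=0, draw]
LT 90: heading 0 -> 90
LT 45: heading 90 -> 135
FD 17: (15,0) -> (2.979,12.021) [heading=135, draw]
Final: pos=(2.979,12.021), heading=135, 2 segment(s) drawn

Start position: (0, 0)
Final position: (2.979, 12.021)
Distance = 12.384; >= 1e-6 -> NOT closed

Answer: no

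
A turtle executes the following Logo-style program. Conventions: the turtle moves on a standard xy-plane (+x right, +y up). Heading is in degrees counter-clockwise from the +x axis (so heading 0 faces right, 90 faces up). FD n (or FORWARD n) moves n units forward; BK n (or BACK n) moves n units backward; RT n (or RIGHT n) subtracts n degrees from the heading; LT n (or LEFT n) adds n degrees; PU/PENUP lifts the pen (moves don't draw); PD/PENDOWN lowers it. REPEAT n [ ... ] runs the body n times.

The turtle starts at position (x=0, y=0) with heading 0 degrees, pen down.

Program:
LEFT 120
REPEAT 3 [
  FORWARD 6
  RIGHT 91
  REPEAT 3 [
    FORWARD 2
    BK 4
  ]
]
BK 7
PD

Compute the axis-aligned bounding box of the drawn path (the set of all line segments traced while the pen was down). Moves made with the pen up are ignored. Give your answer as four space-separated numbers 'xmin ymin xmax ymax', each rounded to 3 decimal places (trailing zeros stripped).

Answer: -8.248 0 8.583 11.098

Derivation:
Executing turtle program step by step:
Start: pos=(0,0), heading=0, pen down
LT 120: heading 0 -> 120
REPEAT 3 [
  -- iteration 1/3 --
  FD 6: (0,0) -> (-3,5.196) [heading=120, draw]
  RT 91: heading 120 -> 29
  REPEAT 3 [
    -- iteration 1/3 --
    FD 2: (-3,5.196) -> (-1.251,6.166) [heading=29, draw]
    BK 4: (-1.251,6.166) -> (-4.749,4.227) [heading=29, draw]
    -- iteration 2/3 --
    FD 2: (-4.749,4.227) -> (-3,5.196) [heading=29, draw]
    BK 4: (-3,5.196) -> (-6.498,3.257) [heading=29, draw]
    -- iteration 3/3 --
    FD 2: (-6.498,3.257) -> (-4.749,4.227) [heading=29, draw]
    BK 4: (-4.749,4.227) -> (-8.248,2.287) [heading=29, draw]
  ]
  -- iteration 2/3 --
  FD 6: (-8.248,2.287) -> (-3,5.196) [heading=29, draw]
  RT 91: heading 29 -> 298
  REPEAT 3 [
    -- iteration 1/3 --
    FD 2: (-3,5.196) -> (-2.061,3.43) [heading=298, draw]
    BK 4: (-2.061,3.43) -> (-3.939,6.962) [heading=298, draw]
    -- iteration 2/3 --
    FD 2: (-3.939,6.962) -> (-3,5.196) [heading=298, draw]
    BK 4: (-3,5.196) -> (-4.878,8.728) [heading=298, draw]
    -- iteration 3/3 --
    FD 2: (-4.878,8.728) -> (-3.939,6.962) [heading=298, draw]
    BK 4: (-3.939,6.962) -> (-5.817,10.494) [heading=298, draw]
  ]
  -- iteration 3/3 --
  FD 6: (-5.817,10.494) -> (-3,5.196) [heading=298, draw]
  RT 91: heading 298 -> 207
  REPEAT 3 [
    -- iteration 1/3 --
    FD 2: (-3,5.196) -> (-4.782,4.288) [heading=207, draw]
    BK 4: (-4.782,4.288) -> (-1.218,6.104) [heading=207, draw]
    -- iteration 2/3 --
    FD 2: (-1.218,6.104) -> (-3,5.196) [heading=207, draw]
    BK 4: (-3,5.196) -> (0.564,7.012) [heading=207, draw]
    -- iteration 3/3 --
    FD 2: (0.564,7.012) -> (-1.218,6.104) [heading=207, draw]
    BK 4: (-1.218,6.104) -> (2.346,7.92) [heading=207, draw]
  ]
]
BK 7: (2.346,7.92) -> (8.583,11.098) [heading=207, draw]
PD: pen down
Final: pos=(8.583,11.098), heading=207, 22 segment(s) drawn

Segment endpoints: x in {-8.248, -6.498, -5.817, -4.878, -4.782, -4.749, -3.939, -3.939, -3, -3, -2.061, -1.251, -1.218, 0, 0.564, 2.346, 8.583}, y in {0, 2.287, 3.257, 3.43, 4.227, 4.227, 4.288, 5.196, 5.196, 5.196, 5.196, 5.196, 6.104, 6.166, 6.962, 7.012, 7.92, 8.728, 10.494, 11.098}
xmin=-8.248, ymin=0, xmax=8.583, ymax=11.098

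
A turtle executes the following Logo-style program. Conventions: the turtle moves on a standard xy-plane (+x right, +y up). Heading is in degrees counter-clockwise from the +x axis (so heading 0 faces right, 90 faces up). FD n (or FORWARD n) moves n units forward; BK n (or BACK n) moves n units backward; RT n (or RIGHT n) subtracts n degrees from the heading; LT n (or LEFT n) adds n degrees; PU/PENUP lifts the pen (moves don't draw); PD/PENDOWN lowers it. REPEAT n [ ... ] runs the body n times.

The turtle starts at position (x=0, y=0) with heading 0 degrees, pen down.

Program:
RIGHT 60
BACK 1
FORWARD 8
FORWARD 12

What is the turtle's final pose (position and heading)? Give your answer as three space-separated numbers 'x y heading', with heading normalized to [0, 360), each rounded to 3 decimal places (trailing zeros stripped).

Answer: 9.5 -16.454 300

Derivation:
Executing turtle program step by step:
Start: pos=(0,0), heading=0, pen down
RT 60: heading 0 -> 300
BK 1: (0,0) -> (-0.5,0.866) [heading=300, draw]
FD 8: (-0.5,0.866) -> (3.5,-6.062) [heading=300, draw]
FD 12: (3.5,-6.062) -> (9.5,-16.454) [heading=300, draw]
Final: pos=(9.5,-16.454), heading=300, 3 segment(s) drawn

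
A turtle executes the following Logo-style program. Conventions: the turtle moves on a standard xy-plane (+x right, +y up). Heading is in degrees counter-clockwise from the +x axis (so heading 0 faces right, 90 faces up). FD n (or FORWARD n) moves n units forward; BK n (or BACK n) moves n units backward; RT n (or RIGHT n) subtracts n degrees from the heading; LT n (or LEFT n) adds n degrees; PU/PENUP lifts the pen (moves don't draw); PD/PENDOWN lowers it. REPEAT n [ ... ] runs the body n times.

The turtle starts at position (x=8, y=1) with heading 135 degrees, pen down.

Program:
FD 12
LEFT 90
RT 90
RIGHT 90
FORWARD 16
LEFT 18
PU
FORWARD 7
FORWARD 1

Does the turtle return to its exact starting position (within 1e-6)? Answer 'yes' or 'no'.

Executing turtle program step by step:
Start: pos=(8,1), heading=135, pen down
FD 12: (8,1) -> (-0.485,9.485) [heading=135, draw]
LT 90: heading 135 -> 225
RT 90: heading 225 -> 135
RT 90: heading 135 -> 45
FD 16: (-0.485,9.485) -> (10.828,20.799) [heading=45, draw]
LT 18: heading 45 -> 63
PU: pen up
FD 7: (10.828,20.799) -> (14.006,27.036) [heading=63, move]
FD 1: (14.006,27.036) -> (14.46,27.927) [heading=63, move]
Final: pos=(14.46,27.927), heading=63, 2 segment(s) drawn

Start position: (8, 1)
Final position: (14.46, 27.927)
Distance = 27.691; >= 1e-6 -> NOT closed

Answer: no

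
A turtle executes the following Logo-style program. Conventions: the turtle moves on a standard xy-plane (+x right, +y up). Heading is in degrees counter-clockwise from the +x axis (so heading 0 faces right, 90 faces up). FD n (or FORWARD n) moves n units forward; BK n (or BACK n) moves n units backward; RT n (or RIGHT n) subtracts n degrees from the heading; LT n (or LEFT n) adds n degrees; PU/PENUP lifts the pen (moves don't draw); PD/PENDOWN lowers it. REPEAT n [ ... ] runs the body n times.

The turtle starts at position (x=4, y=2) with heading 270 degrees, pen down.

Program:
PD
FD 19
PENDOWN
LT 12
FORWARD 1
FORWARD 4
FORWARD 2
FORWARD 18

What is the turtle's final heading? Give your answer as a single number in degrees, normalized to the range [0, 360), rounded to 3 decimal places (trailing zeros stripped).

Executing turtle program step by step:
Start: pos=(4,2), heading=270, pen down
PD: pen down
FD 19: (4,2) -> (4,-17) [heading=270, draw]
PD: pen down
LT 12: heading 270 -> 282
FD 1: (4,-17) -> (4.208,-17.978) [heading=282, draw]
FD 4: (4.208,-17.978) -> (5.04,-21.891) [heading=282, draw]
FD 2: (5.04,-21.891) -> (5.455,-23.847) [heading=282, draw]
FD 18: (5.455,-23.847) -> (9.198,-41.454) [heading=282, draw]
Final: pos=(9.198,-41.454), heading=282, 5 segment(s) drawn

Answer: 282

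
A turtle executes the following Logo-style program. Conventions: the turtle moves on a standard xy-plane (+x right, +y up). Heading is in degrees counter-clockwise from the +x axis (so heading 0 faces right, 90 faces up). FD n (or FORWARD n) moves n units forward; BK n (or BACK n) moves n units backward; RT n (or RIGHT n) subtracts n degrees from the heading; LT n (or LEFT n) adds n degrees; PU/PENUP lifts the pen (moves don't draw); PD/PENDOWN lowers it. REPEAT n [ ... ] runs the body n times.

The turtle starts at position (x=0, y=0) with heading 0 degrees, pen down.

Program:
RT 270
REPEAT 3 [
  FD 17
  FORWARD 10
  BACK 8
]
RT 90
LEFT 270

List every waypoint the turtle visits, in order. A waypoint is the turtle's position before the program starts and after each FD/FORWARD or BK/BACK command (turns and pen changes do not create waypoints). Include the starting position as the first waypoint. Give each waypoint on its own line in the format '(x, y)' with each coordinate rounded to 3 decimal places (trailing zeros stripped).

Answer: (0, 0)
(0, 17)
(0, 27)
(0, 19)
(0, 36)
(0, 46)
(0, 38)
(0, 55)
(0, 65)
(0, 57)

Derivation:
Executing turtle program step by step:
Start: pos=(0,0), heading=0, pen down
RT 270: heading 0 -> 90
REPEAT 3 [
  -- iteration 1/3 --
  FD 17: (0,0) -> (0,17) [heading=90, draw]
  FD 10: (0,17) -> (0,27) [heading=90, draw]
  BK 8: (0,27) -> (0,19) [heading=90, draw]
  -- iteration 2/3 --
  FD 17: (0,19) -> (0,36) [heading=90, draw]
  FD 10: (0,36) -> (0,46) [heading=90, draw]
  BK 8: (0,46) -> (0,38) [heading=90, draw]
  -- iteration 3/3 --
  FD 17: (0,38) -> (0,55) [heading=90, draw]
  FD 10: (0,55) -> (0,65) [heading=90, draw]
  BK 8: (0,65) -> (0,57) [heading=90, draw]
]
RT 90: heading 90 -> 0
LT 270: heading 0 -> 270
Final: pos=(0,57), heading=270, 9 segment(s) drawn
Waypoints (10 total):
(0, 0)
(0, 17)
(0, 27)
(0, 19)
(0, 36)
(0, 46)
(0, 38)
(0, 55)
(0, 65)
(0, 57)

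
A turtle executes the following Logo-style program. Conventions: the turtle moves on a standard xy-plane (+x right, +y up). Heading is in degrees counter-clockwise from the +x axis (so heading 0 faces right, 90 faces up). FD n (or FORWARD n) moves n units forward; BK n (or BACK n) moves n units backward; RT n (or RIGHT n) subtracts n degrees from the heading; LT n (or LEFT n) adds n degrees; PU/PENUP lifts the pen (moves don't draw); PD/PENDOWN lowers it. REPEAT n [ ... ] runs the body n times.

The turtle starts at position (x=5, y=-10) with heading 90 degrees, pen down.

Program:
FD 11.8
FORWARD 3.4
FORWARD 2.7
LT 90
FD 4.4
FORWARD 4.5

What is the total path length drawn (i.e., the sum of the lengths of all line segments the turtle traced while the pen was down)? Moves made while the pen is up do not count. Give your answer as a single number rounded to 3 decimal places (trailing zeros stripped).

Answer: 26.8

Derivation:
Executing turtle program step by step:
Start: pos=(5,-10), heading=90, pen down
FD 11.8: (5,-10) -> (5,1.8) [heading=90, draw]
FD 3.4: (5,1.8) -> (5,5.2) [heading=90, draw]
FD 2.7: (5,5.2) -> (5,7.9) [heading=90, draw]
LT 90: heading 90 -> 180
FD 4.4: (5,7.9) -> (0.6,7.9) [heading=180, draw]
FD 4.5: (0.6,7.9) -> (-3.9,7.9) [heading=180, draw]
Final: pos=(-3.9,7.9), heading=180, 5 segment(s) drawn

Segment lengths:
  seg 1: (5,-10) -> (5,1.8), length = 11.8
  seg 2: (5,1.8) -> (5,5.2), length = 3.4
  seg 3: (5,5.2) -> (5,7.9), length = 2.7
  seg 4: (5,7.9) -> (0.6,7.9), length = 4.4
  seg 5: (0.6,7.9) -> (-3.9,7.9), length = 4.5
Total = 26.8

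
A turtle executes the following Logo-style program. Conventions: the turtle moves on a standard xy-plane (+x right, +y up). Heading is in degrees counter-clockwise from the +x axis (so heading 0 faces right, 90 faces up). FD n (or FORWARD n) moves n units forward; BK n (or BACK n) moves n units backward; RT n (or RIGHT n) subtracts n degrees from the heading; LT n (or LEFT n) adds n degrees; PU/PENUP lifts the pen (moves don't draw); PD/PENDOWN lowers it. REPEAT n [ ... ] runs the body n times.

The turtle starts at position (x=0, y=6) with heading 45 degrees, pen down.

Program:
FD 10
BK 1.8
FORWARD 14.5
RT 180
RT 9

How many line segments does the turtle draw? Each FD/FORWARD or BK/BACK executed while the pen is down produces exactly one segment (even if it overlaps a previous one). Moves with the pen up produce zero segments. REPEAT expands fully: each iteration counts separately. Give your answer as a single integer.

Answer: 3

Derivation:
Executing turtle program step by step:
Start: pos=(0,6), heading=45, pen down
FD 10: (0,6) -> (7.071,13.071) [heading=45, draw]
BK 1.8: (7.071,13.071) -> (5.798,11.798) [heading=45, draw]
FD 14.5: (5.798,11.798) -> (16.051,22.051) [heading=45, draw]
RT 180: heading 45 -> 225
RT 9: heading 225 -> 216
Final: pos=(16.051,22.051), heading=216, 3 segment(s) drawn
Segments drawn: 3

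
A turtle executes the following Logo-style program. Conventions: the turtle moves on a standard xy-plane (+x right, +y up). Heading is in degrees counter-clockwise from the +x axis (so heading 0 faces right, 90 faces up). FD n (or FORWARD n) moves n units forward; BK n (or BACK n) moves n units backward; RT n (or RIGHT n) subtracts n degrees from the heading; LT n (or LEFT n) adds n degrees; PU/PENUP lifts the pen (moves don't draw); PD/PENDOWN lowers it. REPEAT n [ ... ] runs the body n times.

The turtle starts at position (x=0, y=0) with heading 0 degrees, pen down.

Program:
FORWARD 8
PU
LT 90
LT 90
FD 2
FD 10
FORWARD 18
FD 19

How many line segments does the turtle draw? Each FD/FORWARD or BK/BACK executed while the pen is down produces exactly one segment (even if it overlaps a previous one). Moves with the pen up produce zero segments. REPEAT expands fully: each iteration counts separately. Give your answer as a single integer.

Answer: 1

Derivation:
Executing turtle program step by step:
Start: pos=(0,0), heading=0, pen down
FD 8: (0,0) -> (8,0) [heading=0, draw]
PU: pen up
LT 90: heading 0 -> 90
LT 90: heading 90 -> 180
FD 2: (8,0) -> (6,0) [heading=180, move]
FD 10: (6,0) -> (-4,0) [heading=180, move]
FD 18: (-4,0) -> (-22,0) [heading=180, move]
FD 19: (-22,0) -> (-41,0) [heading=180, move]
Final: pos=(-41,0), heading=180, 1 segment(s) drawn
Segments drawn: 1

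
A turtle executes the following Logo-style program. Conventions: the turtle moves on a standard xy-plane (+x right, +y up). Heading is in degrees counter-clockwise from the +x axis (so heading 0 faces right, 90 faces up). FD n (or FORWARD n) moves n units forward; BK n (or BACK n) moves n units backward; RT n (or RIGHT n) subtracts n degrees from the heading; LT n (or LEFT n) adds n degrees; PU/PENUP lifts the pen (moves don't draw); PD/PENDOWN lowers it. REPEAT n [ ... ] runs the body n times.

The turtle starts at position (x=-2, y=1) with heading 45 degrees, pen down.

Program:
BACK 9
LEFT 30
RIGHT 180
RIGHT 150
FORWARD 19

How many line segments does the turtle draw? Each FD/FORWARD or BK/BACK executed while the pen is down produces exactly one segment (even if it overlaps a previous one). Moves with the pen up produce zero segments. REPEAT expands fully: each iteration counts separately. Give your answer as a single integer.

Executing turtle program step by step:
Start: pos=(-2,1), heading=45, pen down
BK 9: (-2,1) -> (-8.364,-5.364) [heading=45, draw]
LT 30: heading 45 -> 75
RT 180: heading 75 -> 255
RT 150: heading 255 -> 105
FD 19: (-8.364,-5.364) -> (-13.282,12.989) [heading=105, draw]
Final: pos=(-13.282,12.989), heading=105, 2 segment(s) drawn
Segments drawn: 2

Answer: 2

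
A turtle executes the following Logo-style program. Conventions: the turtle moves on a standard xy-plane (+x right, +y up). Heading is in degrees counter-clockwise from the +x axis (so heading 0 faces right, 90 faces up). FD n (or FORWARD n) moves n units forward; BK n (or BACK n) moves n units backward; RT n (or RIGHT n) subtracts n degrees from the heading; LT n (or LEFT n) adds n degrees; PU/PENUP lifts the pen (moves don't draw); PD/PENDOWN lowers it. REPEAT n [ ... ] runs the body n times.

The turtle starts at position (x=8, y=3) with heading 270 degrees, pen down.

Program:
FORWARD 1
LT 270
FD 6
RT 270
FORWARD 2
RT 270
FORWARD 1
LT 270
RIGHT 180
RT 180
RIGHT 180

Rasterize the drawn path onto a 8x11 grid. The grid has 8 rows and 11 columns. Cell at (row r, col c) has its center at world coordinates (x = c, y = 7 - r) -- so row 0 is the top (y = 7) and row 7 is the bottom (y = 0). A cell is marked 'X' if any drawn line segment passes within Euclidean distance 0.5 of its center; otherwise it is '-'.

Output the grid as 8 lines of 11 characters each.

Segment 0: (8,3) -> (8,2)
Segment 1: (8,2) -> (2,2)
Segment 2: (2,2) -> (2,0)
Segment 3: (2,0) -> (3,0)

Answer: -----------
-----------
-----------
-----------
--------X--
--XXXXXXX--
--X--------
--XX-------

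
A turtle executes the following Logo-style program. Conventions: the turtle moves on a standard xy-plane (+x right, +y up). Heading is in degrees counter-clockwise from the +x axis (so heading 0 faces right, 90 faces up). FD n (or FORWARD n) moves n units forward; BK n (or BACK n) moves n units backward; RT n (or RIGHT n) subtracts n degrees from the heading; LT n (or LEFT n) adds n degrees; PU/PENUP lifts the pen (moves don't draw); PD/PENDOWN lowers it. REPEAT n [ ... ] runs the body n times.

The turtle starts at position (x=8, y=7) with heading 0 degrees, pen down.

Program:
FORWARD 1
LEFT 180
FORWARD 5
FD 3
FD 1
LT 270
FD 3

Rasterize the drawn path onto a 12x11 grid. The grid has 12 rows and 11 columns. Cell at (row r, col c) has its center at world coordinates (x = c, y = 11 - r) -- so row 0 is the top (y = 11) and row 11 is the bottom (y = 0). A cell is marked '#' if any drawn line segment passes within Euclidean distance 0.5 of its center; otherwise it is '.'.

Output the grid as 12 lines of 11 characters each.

Answer: ...........
#..........
#..........
#..........
##########.
...........
...........
...........
...........
...........
...........
...........

Derivation:
Segment 0: (8,7) -> (9,7)
Segment 1: (9,7) -> (4,7)
Segment 2: (4,7) -> (1,7)
Segment 3: (1,7) -> (0,7)
Segment 4: (0,7) -> (0,10)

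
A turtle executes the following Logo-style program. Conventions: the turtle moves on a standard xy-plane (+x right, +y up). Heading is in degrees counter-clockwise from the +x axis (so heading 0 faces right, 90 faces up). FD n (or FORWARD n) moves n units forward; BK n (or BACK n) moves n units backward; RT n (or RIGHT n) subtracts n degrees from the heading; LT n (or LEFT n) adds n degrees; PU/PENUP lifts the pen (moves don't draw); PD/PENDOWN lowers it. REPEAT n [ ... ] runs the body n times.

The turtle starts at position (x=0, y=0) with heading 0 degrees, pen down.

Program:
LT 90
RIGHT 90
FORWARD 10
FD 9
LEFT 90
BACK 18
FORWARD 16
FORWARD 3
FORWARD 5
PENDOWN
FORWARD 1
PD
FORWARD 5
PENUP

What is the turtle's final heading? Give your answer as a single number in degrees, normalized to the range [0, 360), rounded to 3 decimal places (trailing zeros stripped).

Answer: 90

Derivation:
Executing turtle program step by step:
Start: pos=(0,0), heading=0, pen down
LT 90: heading 0 -> 90
RT 90: heading 90 -> 0
FD 10: (0,0) -> (10,0) [heading=0, draw]
FD 9: (10,0) -> (19,0) [heading=0, draw]
LT 90: heading 0 -> 90
BK 18: (19,0) -> (19,-18) [heading=90, draw]
FD 16: (19,-18) -> (19,-2) [heading=90, draw]
FD 3: (19,-2) -> (19,1) [heading=90, draw]
FD 5: (19,1) -> (19,6) [heading=90, draw]
PD: pen down
FD 1: (19,6) -> (19,7) [heading=90, draw]
PD: pen down
FD 5: (19,7) -> (19,12) [heading=90, draw]
PU: pen up
Final: pos=(19,12), heading=90, 8 segment(s) drawn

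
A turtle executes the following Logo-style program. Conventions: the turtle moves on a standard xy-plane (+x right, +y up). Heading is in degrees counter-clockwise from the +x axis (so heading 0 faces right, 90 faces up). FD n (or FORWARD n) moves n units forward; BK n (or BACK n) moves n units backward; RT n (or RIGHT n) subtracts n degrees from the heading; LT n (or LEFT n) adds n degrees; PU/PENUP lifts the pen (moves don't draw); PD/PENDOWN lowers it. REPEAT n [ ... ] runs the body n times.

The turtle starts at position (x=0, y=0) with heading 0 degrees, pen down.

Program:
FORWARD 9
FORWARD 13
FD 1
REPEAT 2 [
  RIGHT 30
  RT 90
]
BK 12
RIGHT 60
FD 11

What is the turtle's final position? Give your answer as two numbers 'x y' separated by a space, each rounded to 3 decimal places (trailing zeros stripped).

Executing turtle program step by step:
Start: pos=(0,0), heading=0, pen down
FD 9: (0,0) -> (9,0) [heading=0, draw]
FD 13: (9,0) -> (22,0) [heading=0, draw]
FD 1: (22,0) -> (23,0) [heading=0, draw]
REPEAT 2 [
  -- iteration 1/2 --
  RT 30: heading 0 -> 330
  RT 90: heading 330 -> 240
  -- iteration 2/2 --
  RT 30: heading 240 -> 210
  RT 90: heading 210 -> 120
]
BK 12: (23,0) -> (29,-10.392) [heading=120, draw]
RT 60: heading 120 -> 60
FD 11: (29,-10.392) -> (34.5,-0.866) [heading=60, draw]
Final: pos=(34.5,-0.866), heading=60, 5 segment(s) drawn

Answer: 34.5 -0.866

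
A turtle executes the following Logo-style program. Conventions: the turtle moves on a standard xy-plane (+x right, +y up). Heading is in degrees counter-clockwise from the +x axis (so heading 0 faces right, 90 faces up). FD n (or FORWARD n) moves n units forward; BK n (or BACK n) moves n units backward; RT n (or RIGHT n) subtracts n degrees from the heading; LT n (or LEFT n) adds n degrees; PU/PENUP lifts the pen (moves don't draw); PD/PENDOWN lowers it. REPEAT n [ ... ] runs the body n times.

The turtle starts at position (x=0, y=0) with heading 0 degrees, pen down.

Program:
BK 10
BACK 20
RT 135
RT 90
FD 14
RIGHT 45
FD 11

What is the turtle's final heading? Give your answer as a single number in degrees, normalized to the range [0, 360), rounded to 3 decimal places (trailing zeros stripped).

Answer: 90

Derivation:
Executing turtle program step by step:
Start: pos=(0,0), heading=0, pen down
BK 10: (0,0) -> (-10,0) [heading=0, draw]
BK 20: (-10,0) -> (-30,0) [heading=0, draw]
RT 135: heading 0 -> 225
RT 90: heading 225 -> 135
FD 14: (-30,0) -> (-39.899,9.899) [heading=135, draw]
RT 45: heading 135 -> 90
FD 11: (-39.899,9.899) -> (-39.899,20.899) [heading=90, draw]
Final: pos=(-39.899,20.899), heading=90, 4 segment(s) drawn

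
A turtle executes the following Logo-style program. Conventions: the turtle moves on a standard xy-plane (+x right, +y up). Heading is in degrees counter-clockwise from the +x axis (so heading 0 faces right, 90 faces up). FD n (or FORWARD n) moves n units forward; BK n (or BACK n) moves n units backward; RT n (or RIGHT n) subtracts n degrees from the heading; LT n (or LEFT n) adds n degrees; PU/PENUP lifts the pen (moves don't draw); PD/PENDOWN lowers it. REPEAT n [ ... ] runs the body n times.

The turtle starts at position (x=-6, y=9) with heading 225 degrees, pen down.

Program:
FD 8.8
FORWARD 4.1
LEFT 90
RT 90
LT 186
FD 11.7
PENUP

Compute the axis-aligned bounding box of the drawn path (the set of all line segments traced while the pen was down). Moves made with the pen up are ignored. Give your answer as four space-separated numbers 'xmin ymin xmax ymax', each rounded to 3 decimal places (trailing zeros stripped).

Executing turtle program step by step:
Start: pos=(-6,9), heading=225, pen down
FD 8.8: (-6,9) -> (-12.223,2.777) [heading=225, draw]
FD 4.1: (-12.223,2.777) -> (-15.122,-0.122) [heading=225, draw]
LT 90: heading 225 -> 315
RT 90: heading 315 -> 225
LT 186: heading 225 -> 51
FD 11.7: (-15.122,-0.122) -> (-7.759,8.971) [heading=51, draw]
PU: pen up
Final: pos=(-7.759,8.971), heading=51, 3 segment(s) drawn

Segment endpoints: x in {-15.122, -12.223, -7.759, -6}, y in {-0.122, 2.777, 8.971, 9}
xmin=-15.122, ymin=-0.122, xmax=-6, ymax=9

Answer: -15.122 -0.122 -6 9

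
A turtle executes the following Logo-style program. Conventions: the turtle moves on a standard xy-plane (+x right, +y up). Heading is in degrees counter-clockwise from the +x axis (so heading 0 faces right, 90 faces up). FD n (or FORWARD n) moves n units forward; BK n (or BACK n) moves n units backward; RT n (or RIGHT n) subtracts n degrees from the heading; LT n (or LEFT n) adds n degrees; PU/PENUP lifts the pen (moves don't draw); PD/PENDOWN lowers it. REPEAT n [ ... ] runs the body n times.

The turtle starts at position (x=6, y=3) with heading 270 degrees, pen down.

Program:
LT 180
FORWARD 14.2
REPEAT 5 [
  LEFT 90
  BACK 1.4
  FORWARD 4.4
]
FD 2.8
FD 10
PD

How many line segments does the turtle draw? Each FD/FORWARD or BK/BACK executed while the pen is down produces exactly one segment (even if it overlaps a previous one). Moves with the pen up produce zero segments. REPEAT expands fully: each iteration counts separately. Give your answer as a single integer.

Executing turtle program step by step:
Start: pos=(6,3), heading=270, pen down
LT 180: heading 270 -> 90
FD 14.2: (6,3) -> (6,17.2) [heading=90, draw]
REPEAT 5 [
  -- iteration 1/5 --
  LT 90: heading 90 -> 180
  BK 1.4: (6,17.2) -> (7.4,17.2) [heading=180, draw]
  FD 4.4: (7.4,17.2) -> (3,17.2) [heading=180, draw]
  -- iteration 2/5 --
  LT 90: heading 180 -> 270
  BK 1.4: (3,17.2) -> (3,18.6) [heading=270, draw]
  FD 4.4: (3,18.6) -> (3,14.2) [heading=270, draw]
  -- iteration 3/5 --
  LT 90: heading 270 -> 0
  BK 1.4: (3,14.2) -> (1.6,14.2) [heading=0, draw]
  FD 4.4: (1.6,14.2) -> (6,14.2) [heading=0, draw]
  -- iteration 4/5 --
  LT 90: heading 0 -> 90
  BK 1.4: (6,14.2) -> (6,12.8) [heading=90, draw]
  FD 4.4: (6,12.8) -> (6,17.2) [heading=90, draw]
  -- iteration 5/5 --
  LT 90: heading 90 -> 180
  BK 1.4: (6,17.2) -> (7.4,17.2) [heading=180, draw]
  FD 4.4: (7.4,17.2) -> (3,17.2) [heading=180, draw]
]
FD 2.8: (3,17.2) -> (0.2,17.2) [heading=180, draw]
FD 10: (0.2,17.2) -> (-9.8,17.2) [heading=180, draw]
PD: pen down
Final: pos=(-9.8,17.2), heading=180, 13 segment(s) drawn
Segments drawn: 13

Answer: 13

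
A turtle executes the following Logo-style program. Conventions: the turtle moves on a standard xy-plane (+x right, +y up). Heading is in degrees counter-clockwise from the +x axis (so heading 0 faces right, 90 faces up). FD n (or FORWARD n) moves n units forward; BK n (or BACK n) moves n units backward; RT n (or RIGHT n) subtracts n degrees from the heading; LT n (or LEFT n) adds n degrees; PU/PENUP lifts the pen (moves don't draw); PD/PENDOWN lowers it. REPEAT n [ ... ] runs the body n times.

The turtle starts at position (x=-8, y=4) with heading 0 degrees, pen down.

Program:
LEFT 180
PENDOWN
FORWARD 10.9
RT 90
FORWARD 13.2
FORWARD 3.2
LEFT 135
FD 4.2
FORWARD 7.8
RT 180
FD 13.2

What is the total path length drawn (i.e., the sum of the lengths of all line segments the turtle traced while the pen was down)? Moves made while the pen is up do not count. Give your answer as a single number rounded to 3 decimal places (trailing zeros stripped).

Executing turtle program step by step:
Start: pos=(-8,4), heading=0, pen down
LT 180: heading 0 -> 180
PD: pen down
FD 10.9: (-8,4) -> (-18.9,4) [heading=180, draw]
RT 90: heading 180 -> 90
FD 13.2: (-18.9,4) -> (-18.9,17.2) [heading=90, draw]
FD 3.2: (-18.9,17.2) -> (-18.9,20.4) [heading=90, draw]
LT 135: heading 90 -> 225
FD 4.2: (-18.9,20.4) -> (-21.87,17.43) [heading=225, draw]
FD 7.8: (-21.87,17.43) -> (-27.385,11.915) [heading=225, draw]
RT 180: heading 225 -> 45
FD 13.2: (-27.385,11.915) -> (-18.051,21.249) [heading=45, draw]
Final: pos=(-18.051,21.249), heading=45, 6 segment(s) drawn

Segment lengths:
  seg 1: (-8,4) -> (-18.9,4), length = 10.9
  seg 2: (-18.9,4) -> (-18.9,17.2), length = 13.2
  seg 3: (-18.9,17.2) -> (-18.9,20.4), length = 3.2
  seg 4: (-18.9,20.4) -> (-21.87,17.43), length = 4.2
  seg 5: (-21.87,17.43) -> (-27.385,11.915), length = 7.8
  seg 6: (-27.385,11.915) -> (-18.051,21.249), length = 13.2
Total = 52.5

Answer: 52.5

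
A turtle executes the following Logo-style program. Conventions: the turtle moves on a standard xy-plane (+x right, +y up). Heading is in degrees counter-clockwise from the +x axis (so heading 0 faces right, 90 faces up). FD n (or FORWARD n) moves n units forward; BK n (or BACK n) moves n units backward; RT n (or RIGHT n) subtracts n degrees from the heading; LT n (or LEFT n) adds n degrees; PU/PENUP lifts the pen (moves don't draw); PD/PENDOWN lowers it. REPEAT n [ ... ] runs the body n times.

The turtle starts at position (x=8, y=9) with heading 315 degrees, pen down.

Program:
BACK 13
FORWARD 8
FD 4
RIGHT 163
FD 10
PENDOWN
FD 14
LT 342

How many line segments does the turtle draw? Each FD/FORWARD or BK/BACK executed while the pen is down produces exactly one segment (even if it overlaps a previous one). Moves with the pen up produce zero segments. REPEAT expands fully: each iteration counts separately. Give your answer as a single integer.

Executing turtle program step by step:
Start: pos=(8,9), heading=315, pen down
BK 13: (8,9) -> (-1.192,18.192) [heading=315, draw]
FD 8: (-1.192,18.192) -> (4.464,12.536) [heading=315, draw]
FD 4: (4.464,12.536) -> (7.293,9.707) [heading=315, draw]
RT 163: heading 315 -> 152
FD 10: (7.293,9.707) -> (-1.537,14.402) [heading=152, draw]
PD: pen down
FD 14: (-1.537,14.402) -> (-13.898,20.974) [heading=152, draw]
LT 342: heading 152 -> 134
Final: pos=(-13.898,20.974), heading=134, 5 segment(s) drawn
Segments drawn: 5

Answer: 5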